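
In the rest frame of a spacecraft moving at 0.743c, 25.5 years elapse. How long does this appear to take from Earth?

Proper time Δt₀ = 25.5 years
γ = 1/√(1 - 0.743²) = 1.494
Δt = γΔt₀ = 1.494 × 25.5 = 38.10 years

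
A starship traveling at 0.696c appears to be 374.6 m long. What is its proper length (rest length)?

Contracted length L = 374.6 m
γ = 1/√(1 - 0.696²) = 1.3927
L₀ = γL = 1.3927 × 374.6 = 521.7 m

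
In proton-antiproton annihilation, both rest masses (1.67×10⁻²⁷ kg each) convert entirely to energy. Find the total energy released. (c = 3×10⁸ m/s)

Both particles have the same rest mass, so total mass = 2m
E = 2m·c² = 2 × 1.67×10⁻²⁷ × (3×10⁸)²
= 2 × 1.67×10⁻²⁷ × 9×10¹⁶
= 3.006×10⁻¹⁰ J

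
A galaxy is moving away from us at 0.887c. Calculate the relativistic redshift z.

β = 0.887
(1+β)/(1-β) = 1.887/0.113 = 16.699
√(16.699) = 4.086
z = 4.086 - 1 = 3.086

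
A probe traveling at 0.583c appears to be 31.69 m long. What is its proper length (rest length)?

Contracted length L = 31.69 m
γ = 1/√(1 - 0.583²) = 1.2308
L₀ = γL = 1.2308 × 31.69 = 39.00 m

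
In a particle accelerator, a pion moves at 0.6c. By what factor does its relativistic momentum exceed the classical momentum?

p_rel = γmv, p_class = mv
Ratio = γ = 1/√(1 - 0.6²)
= 1/√(0.64) = 1.250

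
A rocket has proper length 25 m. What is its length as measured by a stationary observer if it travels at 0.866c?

Proper length L₀ = 25 m
γ = 1/√(1 - 0.866²) = 2.000
L = L₀/γ = 25/2.000 = 12.50 m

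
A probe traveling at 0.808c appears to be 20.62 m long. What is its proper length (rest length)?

Contracted length L = 20.62 m
γ = 1/√(1 - 0.808²) = 1.6973
L₀ = γL = 1.6973 × 20.62 = 35.00 m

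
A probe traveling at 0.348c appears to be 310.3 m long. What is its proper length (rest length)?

Contracted length L = 310.3 m
γ = 1/√(1 - 0.348²) = 1.0667
L₀ = γL = 1.0667 × 310.3 = 331.0 m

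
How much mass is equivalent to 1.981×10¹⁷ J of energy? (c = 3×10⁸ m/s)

From E = mc², we get m = E/c²
c² = (3×10⁸)² = 9×10¹⁶ m²/s²
m = 1.981×10¹⁷ / 9×10¹⁶ = 2.201 kg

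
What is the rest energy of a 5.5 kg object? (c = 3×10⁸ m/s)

c² = (3×10⁸)² = 9.000×10¹⁶ m²/s²
E₀ = mc² = 5.5 × 9.000×10¹⁶ = 4.950×10¹⁷ J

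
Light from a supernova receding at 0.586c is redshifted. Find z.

β = 0.586
(1+β)/(1-β) = 1.586/0.414 = 3.831
√(3.831) = 1.9573
z = 1.9573 - 1 = 0.9573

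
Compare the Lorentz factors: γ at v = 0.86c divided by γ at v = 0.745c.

γ₁ = 1/√(1 - 0.86²) = 1.9597
γ₂ = 1/√(1 - 0.745²) = 1.4991
γ₁/γ₂ = 1.9597/1.4991 = 1.307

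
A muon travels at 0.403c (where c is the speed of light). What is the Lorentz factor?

v/c = 0.403, so (v/c)² = 0.162409
1 - (v/c)² = 0.837591
γ = 1/√(0.837591) = 1.093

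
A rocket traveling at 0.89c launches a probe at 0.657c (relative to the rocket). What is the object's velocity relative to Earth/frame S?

u = (u' + v)/(1 + u'v/c²)
Numerator: 0.657 + 0.89 = 1.547
Denominator: 1 + 0.58473 = 1.58473
u = 1.547/1.58473 = 0.9762c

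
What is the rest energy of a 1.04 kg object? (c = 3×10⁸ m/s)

c² = (3×10⁸)² = 9.000×10¹⁶ m²/s²
E₀ = mc² = 1.04 × 9.000×10¹⁶ = 9.360×10¹⁶ J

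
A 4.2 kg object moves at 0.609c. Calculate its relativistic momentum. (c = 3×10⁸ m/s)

γ = 1/√(1 - 0.609²) = 1.26076
v = 0.609 × 3×10⁸ = 1.827×10⁸ m/s
p = γmv = 1.26076 × 4.2 × 1.827×10⁸ = 9.674×10⁸ kg·m/s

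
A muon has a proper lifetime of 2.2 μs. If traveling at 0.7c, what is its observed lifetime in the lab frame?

Proper lifetime τ₀ = 2.2 μs
γ = 1/√(1 - 0.7²) = 1.4003
τ = γτ₀ = 1.4003 × 2.2 μs = 3.081 μs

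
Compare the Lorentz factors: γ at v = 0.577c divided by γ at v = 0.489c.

γ₁ = 1/√(1 - 0.577²) = 1.224
γ₂ = 1/√(1 - 0.489²) = 1.146
γ₁/γ₂ = 1.224/1.146 = 1.068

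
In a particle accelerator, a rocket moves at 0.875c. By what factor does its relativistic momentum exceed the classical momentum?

p_rel = γmv, p_class = mv
Ratio = γ = 1/√(1 - 0.875²)
= 1/√(0.234375) = 2.066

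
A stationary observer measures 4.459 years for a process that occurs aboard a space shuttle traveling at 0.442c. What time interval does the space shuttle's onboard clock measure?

Dilated time Δt = 4.459 years
γ = 1/√(1 - 0.442²) = 1.1148
Δt₀ = Δt/γ = 4.459/1.1148 = 4.000 years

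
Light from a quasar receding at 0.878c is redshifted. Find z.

β = 0.878
(1+β)/(1-β) = 1.878/0.122 = 15.39
√(15.39) = 3.923
z = 3.923 - 1 = 2.923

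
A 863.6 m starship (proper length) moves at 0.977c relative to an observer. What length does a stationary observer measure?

Proper length L₀ = 863.6 m
γ = 1/√(1 - 0.977²) = 4.6896
L = L₀/γ = 863.6/4.6896 = 184.2 m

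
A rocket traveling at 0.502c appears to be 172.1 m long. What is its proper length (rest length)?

Contracted length L = 172.1 m
γ = 1/√(1 - 0.502²) = 1.1562
L₀ = γL = 1.1562 × 172.1 = 199.0 m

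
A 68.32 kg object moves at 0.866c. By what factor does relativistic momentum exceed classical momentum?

p_rel = γmv, p_class = mv
Ratio = γ = 1/√(1 - 0.866²) = 2.000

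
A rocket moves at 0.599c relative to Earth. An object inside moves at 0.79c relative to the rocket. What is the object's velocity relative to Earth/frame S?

u = (u' + v)/(1 + u'v/c²)
Numerator: 0.79 + 0.599 = 1.389
Denominator: 1 + 0.47321 = 1.47321
u = 1.389/1.47321 = 0.9428c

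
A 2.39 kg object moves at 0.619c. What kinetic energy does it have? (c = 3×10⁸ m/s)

γ = 1/√(1 - 0.619²) = 1.27325
γ - 1 = 0.27325
KE = (γ-1)mc² = 0.27325 × 2.39 × (3×10⁸)² = 5.878×10¹⁶ J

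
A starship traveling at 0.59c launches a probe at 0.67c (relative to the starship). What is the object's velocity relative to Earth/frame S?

u = (u' + v)/(1 + u'v/c²)
Numerator: 0.67 + 0.59 = 1.26
Denominator: 1 + 0.3953 = 1.3953
u = 1.26/1.3953 = 0.9030c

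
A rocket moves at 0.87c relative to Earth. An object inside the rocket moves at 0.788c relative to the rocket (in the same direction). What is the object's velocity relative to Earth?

u = (u' + v)/(1 + u'v/c²)
Numerator: 0.788 + 0.87 = 1.658
Denominator: 1 + 0.68556 = 1.68556
u = 1.658/1.68556 = 0.9836c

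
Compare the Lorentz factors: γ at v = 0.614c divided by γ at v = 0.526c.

γ₁ = 1/√(1 - 0.614²) = 1.26694
γ₂ = 1/√(1 - 0.526²) = 1.17580
γ₁/γ₂ = 1.26694/1.17580 = 1.078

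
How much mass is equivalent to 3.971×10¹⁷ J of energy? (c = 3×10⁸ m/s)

From E = mc², we get m = E/c²
c² = (3×10⁸)² = 9×10¹⁶ m²/s²
m = 3.971×10¹⁷ / 9×10¹⁶ = 4.412 kg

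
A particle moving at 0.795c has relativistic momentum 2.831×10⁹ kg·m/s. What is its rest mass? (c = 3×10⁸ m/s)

γ = 1/√(1 - 0.795²) = 1.6485
v = 0.795 × 3×10⁸ = 2.385×10⁸ m/s
m = p/(γv) = 2.831×10⁹/(1.6485 × 2.385×10⁸) = 7.200 kg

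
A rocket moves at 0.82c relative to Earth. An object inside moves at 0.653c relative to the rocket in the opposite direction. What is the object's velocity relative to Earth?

Object's velocity in rocket frame is u' = -0.653c
u = (u' + v)/(1 + u'v/c²) = (v - 0.653)/(1 - 0.653·v/c²)
Numerator: 0.82 - 0.653 = 0.167
Denominator: 1 - 0.53546 = 0.46454
u = 0.167/0.46454 = 0.3595c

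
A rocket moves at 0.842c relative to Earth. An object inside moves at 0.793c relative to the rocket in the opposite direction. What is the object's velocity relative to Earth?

Object's velocity in rocket frame is u' = -0.793c
u = (u' + v)/(1 + u'v/c²) = (v - 0.793)/(1 - 0.793·v/c²)
Numerator: 0.842 - 0.793 = 0.049
Denominator: 1 - 0.667706 = 0.332294
u = 0.049/0.332294 = 0.1475c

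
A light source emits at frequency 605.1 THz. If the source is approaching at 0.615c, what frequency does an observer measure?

β = v/c = 0.615
(1+β)/(1-β) = 1.615/0.385 = 4.195
Doppler factor = √(4.195) = 2.048
f_obs = 605.1 × 2.048 = 1239 THz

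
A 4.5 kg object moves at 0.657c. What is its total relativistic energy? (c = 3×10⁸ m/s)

γ = 1/√(1 - 0.657²) = 1.3265
mc² = 4.5 × (3×10⁸)² = 4.050×10¹⁷ J
E = γmc² = 1.3265 × 4.050×10¹⁷ = 5.372×10¹⁷ J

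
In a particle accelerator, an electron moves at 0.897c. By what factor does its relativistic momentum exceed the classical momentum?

p_rel = γmv, p_class = mv
Ratio = γ = 1/√(1 - 0.897²)
= 1/√(0.195391) = 2.262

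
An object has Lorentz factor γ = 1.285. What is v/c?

From γ = 1/√(1 - v²/c²):
1/γ² = 1/1.285² = 0.6056
v²/c² = 1 - 0.6056 = 0.3944
v/c = √(0.3944) = 0.6280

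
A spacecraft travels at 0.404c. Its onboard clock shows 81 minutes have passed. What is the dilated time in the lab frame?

Proper time Δt₀ = 81 minutes
γ = 1/√(1 - 0.404²) = 1.0932
Δt = γΔt₀ = 1.0932 × 81 = 88.55 minutes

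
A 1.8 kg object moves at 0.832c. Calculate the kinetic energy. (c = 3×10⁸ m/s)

γ = 1/√(1 - 0.832²) = 1.8025
γ - 1 = 0.8025
KE = (γ-1)mc² = 0.8025 × 1.8 × (3×10⁸)² = 1.300×10¹⁷ J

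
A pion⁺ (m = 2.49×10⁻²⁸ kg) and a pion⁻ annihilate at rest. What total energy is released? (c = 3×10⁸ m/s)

Both particles have the same rest mass, so total mass = 2m
E = 2m·c² = 2 × 2.49×10⁻²⁸ × (3×10⁸)²
= 2 × 2.49×10⁻²⁸ × 9×10¹⁶
= 4.482×10⁻¹¹ J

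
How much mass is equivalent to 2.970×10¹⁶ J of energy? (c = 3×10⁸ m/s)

From E = mc², we get m = E/c²
c² = (3×10⁸)² = 9×10¹⁶ m²/s²
m = 2.970×10¹⁶ / 9×10¹⁶ = 0.3300 kg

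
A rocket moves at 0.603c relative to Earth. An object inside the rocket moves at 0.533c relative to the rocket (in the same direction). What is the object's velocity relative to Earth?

u = (u' + v)/(1 + u'v/c²)
Numerator: 0.533 + 0.603 = 1.136
Denominator: 1 + 0.321399 = 1.321399
u = 1.136/1.321399 = 0.8597c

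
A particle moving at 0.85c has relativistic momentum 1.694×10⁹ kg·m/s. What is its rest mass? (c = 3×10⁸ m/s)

γ = 1/√(1 - 0.85²) = 1.89832
v = 0.85 × 3×10⁸ = 2.550×10⁸ m/s
m = p/(γv) = 1.694×10⁹/(1.89832 × 2.550×10⁸) = 3.499 kg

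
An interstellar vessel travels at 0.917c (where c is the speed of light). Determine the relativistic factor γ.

v/c = 0.917, so (v/c)² = 0.840889
1 - (v/c)² = 0.159111
γ = 1/√(0.159111) = 2.507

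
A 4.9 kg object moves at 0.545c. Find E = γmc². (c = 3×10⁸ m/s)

γ = 1/√(1 - 0.545²) = 1.1927
mc² = 4.9 × (3×10⁸)² = 4.410×10¹⁷ J
E = γmc² = 1.1927 × 4.410×10¹⁷ = 5.260×10¹⁷ J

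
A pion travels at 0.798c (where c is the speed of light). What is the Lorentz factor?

v/c = 0.798, so (v/c)² = 0.636804
1 - (v/c)² = 0.363196
γ = 1/√(0.363196) = 1.659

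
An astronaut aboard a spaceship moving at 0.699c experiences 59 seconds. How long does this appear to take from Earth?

Proper time Δt₀ = 59 seconds
γ = 1/√(1 - 0.699²) = 1.39836
Δt = γΔt₀ = 1.39836 × 59 = 82.50 seconds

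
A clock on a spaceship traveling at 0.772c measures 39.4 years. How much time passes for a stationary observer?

Proper time Δt₀ = 39.4 years
γ = 1/√(1 - 0.772²) = 1.5733
Δt = γΔt₀ = 1.5733 × 39.4 = 61.99 years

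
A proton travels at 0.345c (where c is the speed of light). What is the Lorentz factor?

v/c = 0.345, so (v/c)² = 0.119025
1 - (v/c)² = 0.880975
γ = 1/√(0.880975) = 1.065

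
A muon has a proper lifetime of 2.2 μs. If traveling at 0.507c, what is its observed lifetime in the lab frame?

Proper lifetime τ₀ = 2.2 μs
γ = 1/√(1 - 0.507²) = 1.160
τ = γτ₀ = 1.160 × 2.2 μs = 2.552 μs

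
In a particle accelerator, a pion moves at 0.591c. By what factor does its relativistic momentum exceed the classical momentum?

p_rel = γmv, p_class = mv
Ratio = γ = 1/√(1 - 0.591²)
= 1/√(0.650719) = 1.240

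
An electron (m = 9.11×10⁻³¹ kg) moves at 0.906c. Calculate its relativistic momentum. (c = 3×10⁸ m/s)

γ = 1/√(1 - 0.906²) = 2.3625
v = 0.906 × 3×10⁸ = 2.718×10⁸ m/s
p = γmv = 2.3625 × 9.11×10⁻³¹ × 2.718×10⁸ = 5.850×10⁻²² kg·m/s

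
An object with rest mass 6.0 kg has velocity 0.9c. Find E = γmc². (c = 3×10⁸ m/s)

γ = 1/√(1 - 0.9²) = 2.294
mc² = 6.0 × (3×10⁸)² = 5.400×10¹⁷ J
E = γmc² = 2.294 × 5.400×10¹⁷ = 1.239×10¹⁸ J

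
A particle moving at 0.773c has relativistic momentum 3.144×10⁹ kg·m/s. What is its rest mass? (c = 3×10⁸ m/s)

γ = 1/√(1 - 0.773²) = 1.5763
v = 0.773 × 3×10⁸ = 2.319×10⁸ m/s
m = p/(γv) = 3.144×10⁹/(1.5763 × 2.319×10⁸) = 8.601 kg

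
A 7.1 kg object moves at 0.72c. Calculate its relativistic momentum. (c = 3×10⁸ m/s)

γ = 1/√(1 - 0.72²) = 1.441
v = 0.72 × 3×10⁸ = 2.160×10⁸ m/s
p = γmv = 1.441 × 7.1 × 2.160×10⁸ = 2.210×10⁹ kg·m/s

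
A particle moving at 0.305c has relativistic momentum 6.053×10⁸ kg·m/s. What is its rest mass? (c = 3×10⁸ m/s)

γ = 1/√(1 - 0.305²) = 1.050
v = 0.305 × 3×10⁸ = 9.150×10⁷ m/s
m = p/(γv) = 6.053×10⁸/(1.050 × 9.150×10⁷) = 6.300 kg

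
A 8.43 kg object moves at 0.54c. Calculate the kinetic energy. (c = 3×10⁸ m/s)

γ = 1/√(1 - 0.54²) = 1.1881
γ - 1 = 0.1881
KE = (γ-1)mc² = 0.1881 × 8.43 × (3×10⁸)² = 1.427×10¹⁷ J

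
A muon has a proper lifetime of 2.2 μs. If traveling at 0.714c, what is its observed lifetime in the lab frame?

Proper lifetime τ₀ = 2.2 μs
γ = 1/√(1 - 0.714²) = 1.428
τ = γτ₀ = 1.428 × 2.2 μs = 3.142 μs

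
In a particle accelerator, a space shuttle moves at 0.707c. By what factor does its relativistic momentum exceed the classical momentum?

p_rel = γmv, p_class = mv
Ratio = γ = 1/√(1 - 0.707²)
= 1/√(0.500151) = 1.414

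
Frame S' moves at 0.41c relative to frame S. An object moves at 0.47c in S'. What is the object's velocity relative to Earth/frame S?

u = (u' + v)/(1 + u'v/c²)
Numerator: 0.47 + 0.41 = 0.88
Denominator: 1 + 0.1927 = 1.1927
u = 0.88/1.1927 = 0.7378c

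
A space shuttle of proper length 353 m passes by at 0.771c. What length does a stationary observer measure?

Proper length L₀ = 353 m
γ = 1/√(1 - 0.771²) = 1.570
L = L₀/γ = 353/1.570 = 224.8 m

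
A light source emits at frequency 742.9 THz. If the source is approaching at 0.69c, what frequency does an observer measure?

β = v/c = 0.69
(1+β)/(1-β) = 1.69/0.31 = 5.452
Doppler factor = √(5.452) = 2.335
f_obs = 742.9 × 2.335 = 1735 THz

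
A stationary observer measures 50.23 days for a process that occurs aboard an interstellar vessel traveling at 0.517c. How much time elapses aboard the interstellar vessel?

Dilated time Δt = 50.23 days
γ = 1/√(1 - 0.517²) = 1.1682
Δt₀ = Δt/γ = 50.23/1.1682 = 43.00 days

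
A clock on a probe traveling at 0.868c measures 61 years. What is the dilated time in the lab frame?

Proper time Δt₀ = 61 years
γ = 1/√(1 - 0.868²) = 2.0138
Δt = γΔt₀ = 2.0138 × 61 = 122.8 years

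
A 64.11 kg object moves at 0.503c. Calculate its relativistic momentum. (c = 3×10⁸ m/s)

γ = 1/√(1 - 0.503²) = 1.157
v = 0.503 × 3×10⁸ = 1.509×10⁸ m/s
p = γmv = 1.157 × 64.11 × 1.509×10⁸ = 1.119×10¹⁰ kg·m/s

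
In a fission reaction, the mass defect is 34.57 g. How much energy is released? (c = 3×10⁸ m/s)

Convert mass defect: Δm = 34.57 g = 0.03457 kg
E = Δm·c² = 0.03457 × (3×10⁸)²
= 0.03457 × 9×10¹⁶ = 3.111×10¹⁵ J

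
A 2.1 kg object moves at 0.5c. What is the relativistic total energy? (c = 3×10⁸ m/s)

γ = 1/√(1 - 0.5²) = 1.1547
mc² = 2.1 × (3×10⁸)² = 1.890×10¹⁷ J
E = γmc² = 1.1547 × 1.890×10¹⁷ = 2.182×10¹⁷ J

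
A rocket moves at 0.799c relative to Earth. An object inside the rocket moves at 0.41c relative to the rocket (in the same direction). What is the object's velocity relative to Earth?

u = (u' + v)/(1 + u'v/c²)
Numerator: 0.41 + 0.799 = 1.209
Denominator: 1 + 0.32759 = 1.32759
u = 1.209/1.32759 = 0.9107c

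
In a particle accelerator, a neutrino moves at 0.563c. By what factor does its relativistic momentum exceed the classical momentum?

p_rel = γmv, p_class = mv
Ratio = γ = 1/√(1 - 0.563²)
= 1/√(0.683031) = 1.210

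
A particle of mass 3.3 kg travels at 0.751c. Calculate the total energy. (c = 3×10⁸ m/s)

γ = 1/√(1 - 0.751²) = 1.5145
mc² = 3.3 × (3×10⁸)² = 2.970×10¹⁷ J
E = γmc² = 1.5145 × 2.970×10¹⁷ = 4.498×10¹⁷ J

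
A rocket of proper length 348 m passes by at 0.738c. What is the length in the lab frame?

Proper length L₀ = 348 m
γ = 1/√(1 - 0.738²) = 1.482
L = L₀/γ = 348/1.482 = 234.8 m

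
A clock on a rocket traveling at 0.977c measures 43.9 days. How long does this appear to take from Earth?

Proper time Δt₀ = 43.9 days
γ = 1/√(1 - 0.977²) = 4.690
Δt = γΔt₀ = 4.690 × 43.9 = 205.9 days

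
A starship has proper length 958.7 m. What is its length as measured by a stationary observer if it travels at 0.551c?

Proper length L₀ = 958.7 m
γ = 1/√(1 - 0.551²) = 1.19831
L = L₀/γ = 958.7/1.19831 = 800.0 m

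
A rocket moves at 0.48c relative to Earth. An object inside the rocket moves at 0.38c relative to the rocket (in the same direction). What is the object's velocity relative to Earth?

u = (u' + v)/(1 + u'v/c²)
Numerator: 0.38 + 0.48 = 0.86
Denominator: 1 + 0.1824 = 1.1824
u = 0.86/1.1824 = 0.7273c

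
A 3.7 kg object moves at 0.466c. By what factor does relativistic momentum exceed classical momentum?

p_rel = γmv, p_class = mv
Ratio = γ = 1/√(1 - 0.466²) = 1.130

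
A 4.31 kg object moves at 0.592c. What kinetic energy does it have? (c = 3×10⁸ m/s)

γ = 1/√(1 - 0.592²) = 1.24079
γ - 1 = 0.24079
KE = (γ-1)mc² = 0.24079 × 4.31 × (3×10⁸)² = 9.340×10¹⁶ J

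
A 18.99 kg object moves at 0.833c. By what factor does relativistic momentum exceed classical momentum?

p_rel = γmv, p_class = mv
Ratio = γ = 1/√(1 - 0.833²) = 1.807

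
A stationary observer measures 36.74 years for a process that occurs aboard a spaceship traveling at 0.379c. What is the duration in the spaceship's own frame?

Dilated time Δt = 36.74 years
γ = 1/√(1 - 0.379²) = 1.0806
Δt₀ = Δt/γ = 36.74/1.0806 = 34.00 years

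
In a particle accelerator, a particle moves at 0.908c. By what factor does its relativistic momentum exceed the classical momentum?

p_rel = γmv, p_class = mv
Ratio = γ = 1/√(1 - 0.908²)
= 1/√(0.175536) = 2.387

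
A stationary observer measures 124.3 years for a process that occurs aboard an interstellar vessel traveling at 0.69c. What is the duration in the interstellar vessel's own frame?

Dilated time Δt = 124.3 years
γ = 1/√(1 - 0.69²) = 1.3816
Δt₀ = Δt/γ = 124.3/1.3816 = 89.97 years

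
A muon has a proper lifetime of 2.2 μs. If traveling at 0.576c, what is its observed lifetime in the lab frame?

Proper lifetime τ₀ = 2.2 μs
γ = 1/√(1 - 0.576²) = 1.223
τ = γτ₀ = 1.223 × 2.2 μs = 2.691 μs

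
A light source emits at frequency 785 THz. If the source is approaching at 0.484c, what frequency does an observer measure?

β = v/c = 0.484
(1+β)/(1-β) = 1.484/0.516 = 2.876
Doppler factor = √(2.876) = 1.696
f_obs = 785 × 1.696 = 1331 THz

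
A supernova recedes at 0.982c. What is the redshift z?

β = 0.982
(1+β)/(1-β) = 1.982/0.018 = 110.1
√(110.1) = 10.493
z = 10.493 - 1 = 9.493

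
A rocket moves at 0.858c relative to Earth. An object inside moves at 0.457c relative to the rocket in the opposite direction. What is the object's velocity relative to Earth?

Object's velocity in rocket frame is u' = -0.457c
u = (u' + v)/(1 + u'v/c²) = (v - 0.457)/(1 - 0.457·v/c²)
Numerator: 0.858 - 0.457 = 0.401
Denominator: 1 - 0.392106 = 0.607894
u = 0.401/0.607894 = 0.6597c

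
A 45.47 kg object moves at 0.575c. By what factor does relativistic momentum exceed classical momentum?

p_rel = γmv, p_class = mv
Ratio = γ = 1/√(1 - 0.575²) = 1.222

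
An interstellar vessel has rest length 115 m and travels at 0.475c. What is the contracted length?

Proper length L₀ = 115 m
γ = 1/√(1 - 0.475²) = 1.136
L = L₀/γ = 115/1.136 = 101.2 m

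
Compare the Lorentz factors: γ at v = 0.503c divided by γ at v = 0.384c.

γ₁ = 1/√(1 - 0.503²) = 1.157
γ₂ = 1/√(1 - 0.384²) = 1.083
γ₁/γ₂ = 1.157/1.083 = 1.068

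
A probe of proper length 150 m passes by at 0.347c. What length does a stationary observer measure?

Proper length L₀ = 150 m
γ = 1/√(1 - 0.347²) = 1.066
L = L₀/γ = 150/1.066 = 140.7 m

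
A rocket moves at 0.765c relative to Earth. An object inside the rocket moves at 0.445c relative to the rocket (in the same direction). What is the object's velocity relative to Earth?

u = (u' + v)/(1 + u'v/c²)
Numerator: 0.445 + 0.765 = 1.21
Denominator: 1 + 0.340425 = 1.340425
u = 1.21/1.340425 = 0.9027c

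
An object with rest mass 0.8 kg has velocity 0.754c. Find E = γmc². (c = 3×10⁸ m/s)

γ = 1/√(1 - 0.754²) = 1.522
mc² = 0.8 × (3×10⁸)² = 7.200×10¹⁶ J
E = γmc² = 1.522 × 7.200×10¹⁶ = 1.096×10¹⁷ J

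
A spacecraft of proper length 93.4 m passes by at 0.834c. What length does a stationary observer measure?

Proper length L₀ = 93.4 m
γ = 1/√(1 - 0.834²) = 1.8124
L = L₀/γ = 93.4/1.8124 = 51.53 m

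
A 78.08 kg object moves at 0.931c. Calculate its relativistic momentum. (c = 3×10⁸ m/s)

γ = 1/√(1 - 0.931²) = 2.7396
v = 0.931 × 3×10⁸ = 2.793×10⁸ m/s
p = γmv = 2.7396 × 78.08 × 2.793×10⁸ = 5.974×10¹⁰ kg·m/s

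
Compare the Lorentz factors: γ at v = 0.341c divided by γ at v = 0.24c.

γ₁ = 1/√(1 - 0.341²) = 1.064
γ₂ = 1/√(1 - 0.24²) = 1.030
γ₁/γ₂ = 1.064/1.030 = 1.033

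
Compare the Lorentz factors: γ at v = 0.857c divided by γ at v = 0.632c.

γ₁ = 1/√(1 - 0.857²) = 1.9406
γ₂ = 1/√(1 - 0.632²) = 1.2904
γ₁/γ₂ = 1.9406/1.2904 = 1.504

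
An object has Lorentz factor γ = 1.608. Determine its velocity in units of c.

From γ = 1/√(1 - v²/c²):
1/γ² = 1/1.608² = 0.3867
v²/c² = 1 - 0.3867 = 0.6133
v/c = √(0.6133) = 0.7831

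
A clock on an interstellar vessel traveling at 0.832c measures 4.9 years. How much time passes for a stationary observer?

Proper time Δt₀ = 4.9 years
γ = 1/√(1 - 0.832²) = 1.8025
Δt = γΔt₀ = 1.8025 × 4.9 = 8.832 years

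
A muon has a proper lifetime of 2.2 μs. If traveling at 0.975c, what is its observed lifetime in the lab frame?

Proper lifetime τ₀ = 2.2 μs
γ = 1/√(1 - 0.975²) = 4.5004
τ = γτ₀ = 4.5004 × 2.2 μs = 9.901 μs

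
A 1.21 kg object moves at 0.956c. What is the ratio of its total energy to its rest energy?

E = γmc², E₀ = mc²
E/E₀ = γ = 1/√(1 - 0.956²) = 3.409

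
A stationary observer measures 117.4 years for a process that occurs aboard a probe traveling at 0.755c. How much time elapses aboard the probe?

Dilated time Δt = 117.4 years
γ = 1/√(1 - 0.755²) = 1.525
Δt₀ = Δt/γ = 117.4/1.525 = 76.98 years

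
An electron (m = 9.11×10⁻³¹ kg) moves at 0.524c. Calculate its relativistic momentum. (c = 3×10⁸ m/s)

γ = 1/√(1 - 0.524²) = 1.174
v = 0.524 × 3×10⁸ = 1.572×10⁸ m/s
p = γmv = 1.174 × 9.11×10⁻³¹ × 1.572×10⁸ = 1.681×10⁻²² kg·m/s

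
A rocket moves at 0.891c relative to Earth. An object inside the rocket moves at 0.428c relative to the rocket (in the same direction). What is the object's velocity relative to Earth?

u = (u' + v)/(1 + u'v/c²)
Numerator: 0.428 + 0.891 = 1.319
Denominator: 1 + 0.381348 = 1.381348
u = 1.319/1.381348 = 0.9549c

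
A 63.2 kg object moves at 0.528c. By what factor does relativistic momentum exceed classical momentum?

p_rel = γmv, p_class = mv
Ratio = γ = 1/√(1 - 0.528²) = 1.178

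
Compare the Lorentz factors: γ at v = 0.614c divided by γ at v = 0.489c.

γ₁ = 1/√(1 - 0.614²) = 1.2669
γ₂ = 1/√(1 - 0.489²) = 1.1464
γ₁/γ₂ = 1.2669/1.1464 = 1.105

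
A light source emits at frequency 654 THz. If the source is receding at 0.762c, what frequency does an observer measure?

β = v/c = 0.762
(1-β)/(1+β) = 0.238/1.762 = 0.13507
Doppler factor = √(0.13507) = 0.36752
f_obs = 654 × 0.36752 = 240.4 THz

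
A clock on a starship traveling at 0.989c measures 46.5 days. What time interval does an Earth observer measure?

Proper time Δt₀ = 46.5 days
γ = 1/√(1 - 0.989²) = 6.761
Δt = γΔt₀ = 6.761 × 46.5 = 314.4 days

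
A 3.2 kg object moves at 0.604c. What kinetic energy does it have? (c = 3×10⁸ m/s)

γ = 1/√(1 - 0.604²) = 1.25473
γ - 1 = 0.25473
KE = (γ-1)mc² = 0.25473 × 3.2 × (3×10⁸)² = 7.336×10¹⁶ J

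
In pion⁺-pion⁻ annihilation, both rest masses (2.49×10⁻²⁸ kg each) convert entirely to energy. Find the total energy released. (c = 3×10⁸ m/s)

Both particles have the same rest mass, so total mass = 2m
E = 2m·c² = 2 × 2.49×10⁻²⁸ × (3×10⁸)²
= 2 × 2.49×10⁻²⁸ × 9×10¹⁶
= 4.482×10⁻¹¹ J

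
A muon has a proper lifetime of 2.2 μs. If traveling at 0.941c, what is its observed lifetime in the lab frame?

Proper lifetime τ₀ = 2.2 μs
γ = 1/√(1 - 0.941²) = 2.955
τ = γτ₀ = 2.955 × 2.2 μs = 6.501 μs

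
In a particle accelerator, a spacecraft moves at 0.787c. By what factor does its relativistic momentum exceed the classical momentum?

p_rel = γmv, p_class = mv
Ratio = γ = 1/√(1 - 0.787²)
= 1/√(0.380631) = 1.621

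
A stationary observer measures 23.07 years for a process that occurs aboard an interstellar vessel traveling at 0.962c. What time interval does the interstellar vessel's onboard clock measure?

Dilated time Δt = 23.07 years
γ = 1/√(1 - 0.962²) = 3.6623
Δt₀ = Δt/γ = 23.07/3.6623 = 6.299 years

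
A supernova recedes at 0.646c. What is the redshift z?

β = 0.646
(1+β)/(1-β) = 1.646/0.354 = 4.650
√(4.650) = 2.156
z = 2.156 - 1 = 1.156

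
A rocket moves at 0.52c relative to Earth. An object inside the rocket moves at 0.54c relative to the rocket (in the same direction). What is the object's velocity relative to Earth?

u = (u' + v)/(1 + u'v/c²)
Numerator: 0.54 + 0.52 = 1.06
Denominator: 1 + 0.2808 = 1.2808
u = 1.06/1.2808 = 0.8276c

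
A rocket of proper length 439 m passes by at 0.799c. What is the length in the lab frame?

Proper length L₀ = 439 m
γ = 1/√(1 - 0.799²) = 1.663
L = L₀/γ = 439/1.663 = 264.0 m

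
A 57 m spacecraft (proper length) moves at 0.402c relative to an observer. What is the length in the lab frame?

Proper length L₀ = 57 m
γ = 1/√(1 - 0.402²) = 1.0921
L = L₀/γ = 57/1.0921 = 52.19 m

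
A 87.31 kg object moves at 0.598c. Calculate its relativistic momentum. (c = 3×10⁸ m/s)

γ = 1/√(1 - 0.598²) = 1.2477
v = 0.598 × 3×10⁸ = 1.794×10⁸ m/s
p = γmv = 1.2477 × 87.31 × 1.794×10⁸ = 1.954×10¹⁰ kg·m/s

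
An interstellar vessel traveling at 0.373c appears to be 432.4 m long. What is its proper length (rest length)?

Contracted length L = 432.4 m
γ = 1/√(1 - 0.373²) = 1.0778
L₀ = γL = 1.0778 × 432.4 = 466.0 m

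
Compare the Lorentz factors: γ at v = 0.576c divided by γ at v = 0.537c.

γ₁ = 1/√(1 - 0.576²) = 1.223
γ₂ = 1/√(1 - 0.537²) = 1.185
γ₁/γ₂ = 1.223/1.185 = 1.032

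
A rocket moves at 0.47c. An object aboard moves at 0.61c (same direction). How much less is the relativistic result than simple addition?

Classical: u' + v = 0.61 + 0.47 = 1.08c
Relativistic: u = (0.61 + 0.47)/(1 + 0.2867) = 1.08/1.2867 = 0.8394c
Difference: 1.08 - 0.8394 = 0.2406c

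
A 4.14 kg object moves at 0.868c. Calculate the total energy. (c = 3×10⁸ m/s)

γ = 1/√(1 - 0.868²) = 2.014
mc² = 4.14 × (3×10⁸)² = 3.726×10¹⁷ J
E = γmc² = 2.014 × 3.726×10¹⁷ = 7.504×10¹⁷ J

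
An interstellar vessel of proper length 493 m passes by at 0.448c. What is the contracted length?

Proper length L₀ = 493 m
γ = 1/√(1 - 0.448²) = 1.1185
L = L₀/γ = 493/1.1185 = 440.8 m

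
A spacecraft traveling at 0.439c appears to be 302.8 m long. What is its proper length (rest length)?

Contracted length L = 302.8 m
γ = 1/√(1 - 0.439²) = 1.113
L₀ = γL = 1.113 × 302.8 = 337.0 m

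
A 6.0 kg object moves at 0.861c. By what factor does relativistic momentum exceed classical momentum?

p_rel = γmv, p_class = mv
Ratio = γ = 1/√(1 - 0.861²) = 1.966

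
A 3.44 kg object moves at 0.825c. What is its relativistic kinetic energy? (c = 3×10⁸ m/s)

γ = 1/√(1 - 0.825²) = 1.7695
γ - 1 = 0.7695
KE = (γ-1)mc² = 0.7695 × 3.44 × (3×10⁸)² = 2.382×10¹⁷ J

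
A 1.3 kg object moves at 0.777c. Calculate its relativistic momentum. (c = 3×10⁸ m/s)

γ = 1/√(1 - 0.777²) = 1.5886
v = 0.777 × 3×10⁸ = 2.331×10⁸ m/s
p = γmv = 1.5886 × 1.3 × 2.331×10⁸ = 4.814×10⁸ kg·m/s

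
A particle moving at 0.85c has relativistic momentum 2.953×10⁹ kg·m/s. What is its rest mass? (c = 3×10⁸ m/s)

γ = 1/√(1 - 0.85²) = 1.8983
v = 0.85 × 3×10⁸ = 2.550×10⁸ m/s
m = p/(γv) = 2.953×10⁹/(1.8983 × 2.550×10⁸) = 6.100 kg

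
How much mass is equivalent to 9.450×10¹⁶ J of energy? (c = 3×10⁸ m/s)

From E = mc², we get m = E/c²
c² = (3×10⁸)² = 9×10¹⁶ m²/s²
m = 9.450×10¹⁶ / 9×10¹⁶ = 1.050 kg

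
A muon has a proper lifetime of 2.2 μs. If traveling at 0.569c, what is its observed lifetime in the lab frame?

Proper lifetime τ₀ = 2.2 μs
γ = 1/√(1 - 0.569²) = 1.216
τ = γτ₀ = 1.216 × 2.2 μs = 2.675 μs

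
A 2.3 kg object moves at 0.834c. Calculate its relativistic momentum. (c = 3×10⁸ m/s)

γ = 1/√(1 - 0.834²) = 1.812
v = 0.834 × 3×10⁸ = 2.502×10⁸ m/s
p = γmv = 1.812 × 2.3 × 2.502×10⁸ = 1.043×10⁹ kg·m/s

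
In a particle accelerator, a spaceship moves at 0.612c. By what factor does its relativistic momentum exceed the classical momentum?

p_rel = γmv, p_class = mv
Ratio = γ = 1/√(1 - 0.612²)
= 1/√(0.625456) = 1.264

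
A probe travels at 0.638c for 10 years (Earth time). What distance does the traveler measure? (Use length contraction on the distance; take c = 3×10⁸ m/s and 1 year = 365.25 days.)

Earth distance: d = v × t = 0.638c × 10 yr = 6.0401×10¹⁶ m
γ = 1.2986
d' = d/γ = 6.0401×10¹⁶/1.2986 = 4.651×10¹⁶ m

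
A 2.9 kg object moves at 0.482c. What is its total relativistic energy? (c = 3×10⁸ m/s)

γ = 1/√(1 - 0.482²) = 1.1413
mc² = 2.9 × (3×10⁸)² = 2.610×10¹⁷ J
E = γmc² = 1.1413 × 2.610×10¹⁷ = 2.979×10¹⁷ J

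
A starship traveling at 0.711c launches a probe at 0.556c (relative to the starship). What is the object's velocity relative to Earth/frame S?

u = (u' + v)/(1 + u'v/c²)
Numerator: 0.556 + 0.711 = 1.267
Denominator: 1 + 0.395316 = 1.395316
u = 1.267/1.395316 = 0.9080c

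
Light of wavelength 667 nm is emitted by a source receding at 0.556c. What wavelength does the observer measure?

β = 0.556
Wavelength Doppler factor = √(1.556/0.444) = √(3.505) = 1.872
λ_obs = 667 × 1.872 = 1249 nm (redshift)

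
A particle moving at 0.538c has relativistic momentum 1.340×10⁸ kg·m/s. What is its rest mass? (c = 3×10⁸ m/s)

γ = 1/√(1 - 0.538²) = 1.18632
v = 0.538 × 3×10⁸ = 1.614×10⁸ m/s
m = p/(γv) = 1.340×10⁸/(1.18632 × 1.614×10⁸) = 0.6998 kg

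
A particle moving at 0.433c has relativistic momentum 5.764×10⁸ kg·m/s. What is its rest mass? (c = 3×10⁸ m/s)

γ = 1/√(1 - 0.433²) = 1.1094
v = 0.433 × 3×10⁸ = 1.299×10⁸ m/s
m = p/(γv) = 5.764×10⁸/(1.1094 × 1.299×10⁸) = 4.000 kg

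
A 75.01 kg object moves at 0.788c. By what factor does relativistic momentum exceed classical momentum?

p_rel = γmv, p_class = mv
Ratio = γ = 1/√(1 - 0.788²) = 1.624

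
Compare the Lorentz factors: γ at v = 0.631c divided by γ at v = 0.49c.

γ₁ = 1/√(1 - 0.631²) = 1.289
γ₂ = 1/√(1 - 0.49²) = 1.147
γ₁/γ₂ = 1.289/1.147 = 1.124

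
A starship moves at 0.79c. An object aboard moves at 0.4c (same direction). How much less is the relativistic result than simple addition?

Classical: u' + v = 0.4 + 0.79 = 1.19c
Relativistic: u = (0.4 + 0.79)/(1 + 0.316) = 1.19/1.316 = 0.9043c
Difference: 1.19 - 0.9043 = 0.2857c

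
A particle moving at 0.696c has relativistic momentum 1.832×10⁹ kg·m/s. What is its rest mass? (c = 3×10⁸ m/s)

γ = 1/√(1 - 0.696²) = 1.3927
v = 0.696 × 3×10⁸ = 2.088×10⁸ m/s
m = p/(γv) = 1.832×10⁹/(1.3927 × 2.088×10⁸) = 6.300 kg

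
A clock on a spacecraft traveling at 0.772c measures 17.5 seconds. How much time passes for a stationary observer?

Proper time Δt₀ = 17.5 seconds
γ = 1/√(1 - 0.772²) = 1.573
Δt = γΔt₀ = 1.573 × 17.5 = 27.53 seconds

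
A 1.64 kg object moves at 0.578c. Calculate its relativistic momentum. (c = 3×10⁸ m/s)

γ = 1/√(1 - 0.578²) = 1.2254
v = 0.578 × 3×10⁸ = 1.734×10⁸ m/s
p = γmv = 1.2254 × 1.64 × 1.734×10⁸ = 3.485×10⁸ kg·m/s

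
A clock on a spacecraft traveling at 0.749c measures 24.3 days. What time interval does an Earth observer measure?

Proper time Δt₀ = 24.3 days
γ = 1/√(1 - 0.749²) = 1.5093
Δt = γΔt₀ = 1.5093 × 24.3 = 36.68 days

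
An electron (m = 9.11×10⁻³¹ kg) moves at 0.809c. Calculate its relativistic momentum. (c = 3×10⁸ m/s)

γ = 1/√(1 - 0.809²) = 1.701
v = 0.809 × 3×10⁸ = 2.427×10⁸ m/s
p = γmv = 1.701 × 9.11×10⁻³¹ × 2.427×10⁸ = 3.761×10⁻²² kg·m/s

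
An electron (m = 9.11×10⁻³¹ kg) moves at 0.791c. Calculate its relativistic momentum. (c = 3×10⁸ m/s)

γ = 1/√(1 - 0.791²) = 1.6345
v = 0.791 × 3×10⁸ = 2.373×10⁸ m/s
p = γmv = 1.6345 × 9.11×10⁻³¹ × 2.373×10⁸ = 3.533×10⁻²² kg·m/s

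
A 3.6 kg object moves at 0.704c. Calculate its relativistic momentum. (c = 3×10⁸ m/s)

γ = 1/√(1 - 0.704²) = 1.408
v = 0.704 × 3×10⁸ = 2.112×10⁸ m/s
p = γmv = 1.408 × 3.6 × 2.112×10⁸ = 1.071×10⁹ kg·m/s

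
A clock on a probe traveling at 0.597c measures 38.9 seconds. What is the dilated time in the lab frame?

Proper time Δt₀ = 38.9 seconds
γ = 1/√(1 - 0.597²) = 1.2465
Δt = γΔt₀ = 1.2465 × 38.9 = 48.49 seconds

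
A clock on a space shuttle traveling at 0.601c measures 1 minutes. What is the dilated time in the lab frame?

Proper time Δt₀ = 1 minutes
γ = 1/√(1 - 0.601²) = 1.251
Δt = γΔt₀ = 1.251 × 1 = 1.251 minutes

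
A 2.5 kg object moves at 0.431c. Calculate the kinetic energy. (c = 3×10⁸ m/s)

γ = 1/√(1 - 0.431²) = 1.1082
γ - 1 = 0.1082
KE = (γ-1)mc² = 0.1082 × 2.5 × (3×10⁸)² = 2.435×10¹⁶ J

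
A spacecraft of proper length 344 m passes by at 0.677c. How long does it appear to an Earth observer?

Proper length L₀ = 344 m
γ = 1/√(1 - 0.677²) = 1.3587
L = L₀/γ = 344/1.3587 = 253.2 m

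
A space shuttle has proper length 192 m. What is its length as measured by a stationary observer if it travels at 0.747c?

Proper length L₀ = 192 m
γ = 1/√(1 - 0.747²) = 1.5042
L = L₀/γ = 192/1.5042 = 127.6 m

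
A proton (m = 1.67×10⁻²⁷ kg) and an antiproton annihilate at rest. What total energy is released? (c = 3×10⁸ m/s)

Both particles have the same rest mass, so total mass = 2m
E = 2m·c² = 2 × 1.67×10⁻²⁷ × (3×10⁸)²
= 2 × 1.67×10⁻²⁷ × 9×10¹⁶
= 3.006×10⁻¹⁰ J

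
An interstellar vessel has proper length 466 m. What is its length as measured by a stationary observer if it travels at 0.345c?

Proper length L₀ = 466 m
γ = 1/√(1 - 0.345²) = 1.0654
L = L₀/γ = 466/1.0654 = 437.4 m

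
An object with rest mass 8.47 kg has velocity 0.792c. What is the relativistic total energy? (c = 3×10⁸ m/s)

γ = 1/√(1 - 0.792²) = 1.638
mc² = 8.47 × (3×10⁸)² = 7.623×10¹⁷ J
E = γmc² = 1.638 × 7.623×10¹⁷ = 1.249×10¹⁸ J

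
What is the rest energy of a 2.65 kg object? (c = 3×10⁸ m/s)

c² = (3×10⁸)² = 9.000×10¹⁶ m²/s²
E₀ = mc² = 2.65 × 9.000×10¹⁶ = 2.385×10¹⁷ J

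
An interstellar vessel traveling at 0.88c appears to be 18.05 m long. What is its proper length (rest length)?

Contracted length L = 18.05 m
γ = 1/√(1 - 0.88²) = 2.105
L₀ = γL = 2.105 × 18.05 = 38.00 m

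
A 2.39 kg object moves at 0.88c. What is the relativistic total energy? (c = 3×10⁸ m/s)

γ = 1/√(1 - 0.88²) = 2.1054
mc² = 2.39 × (3×10⁸)² = 2.151×10¹⁷ J
E = γmc² = 2.1054 × 2.151×10¹⁷ = 4.529×10¹⁷ J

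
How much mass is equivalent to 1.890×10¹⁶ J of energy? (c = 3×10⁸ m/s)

From E = mc², we get m = E/c²
c² = (3×10⁸)² = 9×10¹⁶ m²/s²
m = 1.890×10¹⁶ / 9×10¹⁶ = 0.2100 kg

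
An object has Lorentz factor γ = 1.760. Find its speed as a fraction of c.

From γ = 1/√(1 - v²/c²):
1/γ² = 1/1.760² = 0.3228
v²/c² = 1 - 0.3228 = 0.6772
v/c = √(0.6772) = 0.8229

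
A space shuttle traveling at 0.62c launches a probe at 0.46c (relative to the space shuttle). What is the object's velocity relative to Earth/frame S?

u = (u' + v)/(1 + u'v/c²)
Numerator: 0.46 + 0.62 = 1.08
Denominator: 1 + 0.2852 = 1.2852
u = 1.08/1.2852 = 0.8403c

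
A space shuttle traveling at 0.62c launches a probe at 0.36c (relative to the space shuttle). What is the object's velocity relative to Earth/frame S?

u = (u' + v)/(1 + u'v/c²)
Numerator: 0.36 + 0.62 = 0.98
Denominator: 1 + 0.2232 = 1.2232
u = 0.98/1.2232 = 0.8012c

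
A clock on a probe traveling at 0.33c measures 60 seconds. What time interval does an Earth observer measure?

Proper time Δt₀ = 60 seconds
γ = 1/√(1 - 0.33²) = 1.0593
Δt = γΔt₀ = 1.0593 × 60 = 63.56 seconds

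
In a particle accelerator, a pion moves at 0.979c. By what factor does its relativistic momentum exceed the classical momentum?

p_rel = γmv, p_class = mv
Ratio = γ = 1/√(1 - 0.979²)
= 1/√(0.041559) = 4.905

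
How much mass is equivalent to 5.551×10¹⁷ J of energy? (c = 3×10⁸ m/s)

From E = mc², we get m = E/c²
c² = (3×10⁸)² = 9×10¹⁶ m²/s²
m = 5.551×10¹⁷ / 9×10¹⁶ = 6.168 kg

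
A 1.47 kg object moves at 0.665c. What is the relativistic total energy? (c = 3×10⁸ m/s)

γ = 1/√(1 - 0.665²) = 1.339
mc² = 1.47 × (3×10⁸)² = 1.323×10¹⁷ J
E = γmc² = 1.339 × 1.323×10¹⁷ = 1.771×10¹⁷ J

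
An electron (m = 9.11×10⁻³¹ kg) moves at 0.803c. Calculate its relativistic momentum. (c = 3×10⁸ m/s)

γ = 1/√(1 - 0.803²) = 1.6779
v = 0.803 × 3×10⁸ = 2.409×10⁸ m/s
p = γmv = 1.6779 × 9.11×10⁻³¹ × 2.409×10⁸ = 3.682×10⁻²² kg·m/s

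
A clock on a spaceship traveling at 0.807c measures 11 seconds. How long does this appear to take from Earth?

Proper time Δt₀ = 11 seconds
γ = 1/√(1 - 0.807²) = 1.6933
Δt = γΔt₀ = 1.6933 × 11 = 18.63 seconds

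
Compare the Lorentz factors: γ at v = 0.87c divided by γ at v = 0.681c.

γ₁ = 1/√(1 - 0.87²) = 2.028
γ₂ = 1/√(1 - 0.681²) = 1.366
γ₁/γ₂ = 2.028/1.366 = 1.485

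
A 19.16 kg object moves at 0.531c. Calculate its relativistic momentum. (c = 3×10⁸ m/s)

γ = 1/√(1 - 0.531²) = 1.180
v = 0.531 × 3×10⁸ = 1.593×10⁸ m/s
p = γmv = 1.180 × 19.16 × 1.593×10⁸ = 3.602×10⁹ kg·m/s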